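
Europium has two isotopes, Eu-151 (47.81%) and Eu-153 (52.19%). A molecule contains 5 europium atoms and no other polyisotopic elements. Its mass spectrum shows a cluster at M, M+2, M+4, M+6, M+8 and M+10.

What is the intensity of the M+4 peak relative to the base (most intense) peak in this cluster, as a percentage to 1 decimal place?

(0.4781 + 0.5219)^5 gives M 0.0250, M+2 0.1363, M+4 0.2977, M+6 0.3249, M+8 0.1774, M+10 0.0387; the largest is M+6.
P(M+6) = C(5,3) × 0.4781^2 × 0.5219^3 = 10 × 0.22857961 × 0.14215492 = 0.324937 (base)
P(M+4) = C(5,2) × 0.4781^3 × 0.5219^2 = 10 × 0.10928391 × 0.27237961 = 0.297667
Relative intensity = 0.297667 / 0.324937 × 100 = 91.6

91.6%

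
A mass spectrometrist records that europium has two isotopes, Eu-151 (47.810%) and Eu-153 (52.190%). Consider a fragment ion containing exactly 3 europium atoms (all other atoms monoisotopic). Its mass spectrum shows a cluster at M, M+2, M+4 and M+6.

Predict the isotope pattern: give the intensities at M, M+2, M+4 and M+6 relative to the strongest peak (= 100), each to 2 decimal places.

27.97 : 91.61 : 100.00 : 36.39

Each Eu atom is independently Eu-151 (p = 0.47810) or Eu-153 (q = 0.52190); the cluster is the binomial expansion (p + q)^3.
P(M) = 0.47810^3 = 0.109284
P(M+2) = 3 × 0.47810^2 × 0.52190^1 = 0.357887
P(M+4) = 3 × 0.47810^1 × 0.52190^2 = 0.390674
P(M+6) = 0.52190^3 = 0.142155
The M+4 peak is largest (0.390674); scaling to 100 gives 27.97 : 91.61 : 100.00 : 36.39.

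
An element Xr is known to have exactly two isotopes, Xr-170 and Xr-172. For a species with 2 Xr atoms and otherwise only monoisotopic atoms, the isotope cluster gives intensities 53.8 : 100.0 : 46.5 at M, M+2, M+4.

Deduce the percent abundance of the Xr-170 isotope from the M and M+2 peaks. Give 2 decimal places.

51.83%

Write p for the Xr-170 fraction. I(M+2)/I(M) = [C(2,1)·p^1·(1−p)] / p^2 = 2·(1−p)/p = 100.0/53.8 = 1.8587
(1−p)/p = 1.8587/2 = 0.9294  ⇒  p = 1/(1 + 0.9294) = 0.5183
Xr-170: 51.83%, Xr-172: 48.17%.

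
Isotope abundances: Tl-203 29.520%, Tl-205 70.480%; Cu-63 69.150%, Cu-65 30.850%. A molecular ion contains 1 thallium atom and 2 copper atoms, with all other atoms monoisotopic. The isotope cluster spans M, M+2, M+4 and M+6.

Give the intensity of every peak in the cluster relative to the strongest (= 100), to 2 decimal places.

30.49 : 100.00 : 71.02 : 14.49

Thallium pattern (n=1): 0.2952 : 0.7048
Copper pattern (n=2): 0.47817225 : 0.4266555 : 0.09517225
Convolve the two distributions (both contribute in 2-u steps):
  M: 0.2952×0.47817225 = 0.141156
  M+2: 0.2952×0.4266555 + 0.7048×0.47817225 = 0.462965
  M+4: 0.2952×0.09517225 + 0.7048×0.4266555 = 0.328802
  M+6: 0.7048×0.09517225 = 0.067077
Scale to base peak (0.462965) = 100: 30.49 : 100.00 : 71.02 : 14.49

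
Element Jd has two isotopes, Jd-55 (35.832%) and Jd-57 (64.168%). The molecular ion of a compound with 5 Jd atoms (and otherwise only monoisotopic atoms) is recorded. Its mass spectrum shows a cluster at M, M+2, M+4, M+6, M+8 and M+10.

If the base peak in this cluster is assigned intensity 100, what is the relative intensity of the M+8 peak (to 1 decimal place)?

89.5

Term probabilities: M 0.0059, M+2 0.0529, M+4 0.1894, M+6 0.3392, M+8 0.3037, M+10 0.1088. Base peak = M+6.
P(M+6) = C(5,3) × 0.35832^2 × 0.64168^3 = 10 × 0.12839322 × 0.26421381 = 0.339233 (base)
P(M+8) = C(5,4) × 0.35832^1 × 0.64168^4 = 5 × 0.35832 × 0.16954072 = 0.303749
Relative intensity = 0.303749 / 0.339233 × 100 = 89.5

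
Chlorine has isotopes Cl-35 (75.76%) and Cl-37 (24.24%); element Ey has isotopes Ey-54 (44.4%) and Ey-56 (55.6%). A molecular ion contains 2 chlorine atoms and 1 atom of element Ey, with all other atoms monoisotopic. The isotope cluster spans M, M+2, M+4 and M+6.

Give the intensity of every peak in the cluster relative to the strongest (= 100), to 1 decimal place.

52.8 : 100.0 : 47.8 : 6.8

Chlorine pattern (n=2): 0.57395776 : 0.36728448 : 0.05875776
Element Ey pattern (n=1): 0.4440 : 0.5560
Convolve the two distributions (both contribute in 2-u steps):
  M: 0.57395776×0.4440 = 0.254837
  M+2: 0.57395776×0.5560 + 0.36728448×0.4440 = 0.482195
  M+4: 0.36728448×0.5560 + 0.05875776×0.4440 = 0.230299
  M+6: 0.05875776×0.5560 = 0.032669
Scale to base peak (0.482195) = 100: 52.8 : 100.0 : 47.8 : 6.8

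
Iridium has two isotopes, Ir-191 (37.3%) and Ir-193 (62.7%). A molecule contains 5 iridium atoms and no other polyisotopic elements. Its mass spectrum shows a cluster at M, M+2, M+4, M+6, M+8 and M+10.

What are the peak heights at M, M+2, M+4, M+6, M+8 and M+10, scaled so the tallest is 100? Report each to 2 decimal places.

Each Ir atom is independently Ir-191 (p = 0.373) or Ir-193 (q = 0.627); the cluster is the binomial expansion (p + q)^5.
P(M) = 0.373^5 = 0.007220
P(M+2) = 5 × 0.373^4 × 0.627^1 = 0.060684
P(M+4) = 10 × 0.373^3 × 0.627^2 = 0.204015
P(M+6) = 10 × 0.373^2 × 0.627^3 = 0.342942
P(M+8) = 5 × 0.373^1 × 0.627^4 = 0.288237
P(M+10) = 0.627^5 = 0.096903
The M+6 peak is largest (0.342942); scaling to 100 gives 2.11 : 17.70 : 59.49 : 100.00 : 84.05 : 28.26.

2.11 : 17.70 : 59.49 : 100.00 : 84.05 : 28.26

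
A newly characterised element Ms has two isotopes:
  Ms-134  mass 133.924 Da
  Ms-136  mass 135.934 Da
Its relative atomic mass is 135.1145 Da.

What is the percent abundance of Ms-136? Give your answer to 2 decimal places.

With x = fraction of Ms-134 (so Ms-136 is 1 − x):
133.924·x + 135.934·(1 − x) = 135.1145
(133.924 − 135.934)·x = 135.1145 − 135.934
x = -0.8195 / -2.010 = 0.40771 → 40.77% Ms-134, 59.23% Ms-136.

59.23%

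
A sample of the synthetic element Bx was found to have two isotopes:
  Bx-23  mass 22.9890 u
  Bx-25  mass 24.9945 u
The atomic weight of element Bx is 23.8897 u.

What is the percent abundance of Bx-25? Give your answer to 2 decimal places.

44.91%

Writing the weighted mean with unknown fraction x of Bx-23:
22.9890·x + 24.9945·(1 − x) = 23.8897
(22.9890 − 24.9945)·x = 23.8897 − 24.9945
x = -1.1048 / -2.0055 = 0.55089 → 55.09% Bx-23, 44.91% Bx-25.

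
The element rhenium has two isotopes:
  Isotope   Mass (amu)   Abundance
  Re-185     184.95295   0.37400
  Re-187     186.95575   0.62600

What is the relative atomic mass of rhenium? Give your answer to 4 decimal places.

186.2067 amu

Weight each isotope mass by its fractional abundance: 0.37400 × 184.95295 + 0.62600 × 186.95575
= 69.172403 + 117.034300 = 186.206703 amu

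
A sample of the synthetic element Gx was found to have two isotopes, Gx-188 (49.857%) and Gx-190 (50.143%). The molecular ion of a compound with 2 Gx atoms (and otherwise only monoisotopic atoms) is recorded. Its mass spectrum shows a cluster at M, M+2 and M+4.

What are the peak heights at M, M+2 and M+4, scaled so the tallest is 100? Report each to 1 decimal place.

49.7 : 100.0 : 50.3

The 2 Gx atoms are independent, so intensities follow the terms of (0.49857 + 0.50143)^2.
P(M) = 0.49857^2 = 0.248572
P(M+2) = 2 × 0.49857^1 × 0.50143^1 = 0.499996
P(M+4) = 0.50143^2 = 0.251432
The M+2 peak is largest (0.499996); scaling to 100 gives 49.7 : 100.0 : 50.3.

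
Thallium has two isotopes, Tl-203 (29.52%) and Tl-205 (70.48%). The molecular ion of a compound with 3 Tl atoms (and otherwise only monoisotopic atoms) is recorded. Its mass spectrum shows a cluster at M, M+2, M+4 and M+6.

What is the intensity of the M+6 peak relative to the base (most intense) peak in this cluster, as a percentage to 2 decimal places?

79.58%

(0.2952 + 0.7048)^3 gives M 0.0257, M+2 0.1843, M+4 0.4399, M+6 0.3501; the largest is M+4.
P(M+4) = C(3,2) × 0.2952^1 × 0.7048^2 = 3 × 0.2952 × 0.49674304 = 0.439916 (base)
P(M+6) = C(3,3) × 0.2952^0 × 0.7048^3 = 1 × 1.0000 × 0.35010449 = 0.350104
Relative intensity = 0.350104 / 0.439916 × 100 = 79.58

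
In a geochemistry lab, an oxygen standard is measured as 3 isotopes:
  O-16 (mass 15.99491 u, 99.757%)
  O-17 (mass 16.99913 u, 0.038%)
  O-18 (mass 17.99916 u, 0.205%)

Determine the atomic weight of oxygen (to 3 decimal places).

15.999 u

Weight each isotope mass by its fractional abundance: 0.99757 × 15.99491 + 0.00038 × 16.99913 + 0.00205 × 17.99916
= 15.956042 + 0.006460 + 0.036898 = 15.999400 u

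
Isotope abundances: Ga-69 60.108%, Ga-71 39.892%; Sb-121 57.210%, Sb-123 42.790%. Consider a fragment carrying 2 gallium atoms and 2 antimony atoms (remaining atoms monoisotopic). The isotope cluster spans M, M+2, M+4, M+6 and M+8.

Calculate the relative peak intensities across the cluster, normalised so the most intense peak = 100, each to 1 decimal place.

33.5 : 94.6 : 100.0 : 46.9 : 8.3

Gallium pattern (n=2): 0.36129717 : 0.47956567 : 0.15913717
Antimony pattern (n=2): 0.32729841 : 0.48960318 : 0.18309841
Convolve the two distributions (both contribute in 2-u steps):
  M: 0.36129717×0.32729841 = 0.118252
  M+2: 0.36129717×0.48960318 + 0.47956567×0.32729841 = 0.333853
  M+4: 0.36129717×0.18309841 + 0.47956567×0.48960318 + 0.15913717×0.32729841 = 0.353035
  M+6: 0.47956567×0.18309841 + 0.15913717×0.48960318 = 0.165722
  M+8: 0.15913717×0.18309841 = 0.029138
Scale to base peak (0.353035) = 100: 33.5 : 94.6 : 100.0 : 46.9 : 8.3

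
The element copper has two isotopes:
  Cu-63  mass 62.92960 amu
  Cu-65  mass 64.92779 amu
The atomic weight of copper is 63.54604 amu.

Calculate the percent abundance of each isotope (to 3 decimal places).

Let x be the fractional abundance of Cu-63; then Cu-65 has abundance 1 − x.
62.92960·x + 64.92779·(1 − x) = 63.54604
(62.92960 − 64.92779)·x = 63.54604 − 64.92779
x = -1.38175 / -1.99819 = 0.69150 → 69.150% Cu-63, 30.850% Cu-65.

Cu-63: 69.150%, Cu-65: 30.850%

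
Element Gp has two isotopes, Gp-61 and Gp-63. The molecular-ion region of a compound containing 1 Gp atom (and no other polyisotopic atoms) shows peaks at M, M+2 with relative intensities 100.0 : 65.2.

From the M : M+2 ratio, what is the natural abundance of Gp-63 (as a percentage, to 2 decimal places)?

Write p for the Gp-61 fraction. I(M+2)/I(M) = [C(1,1)·p^0·(1−p)] / p^1 = 1·(1−p)/p = 65.2/100.0 = 0.6520
(1−p)/p = 0.6520/1 = 0.6520  ⇒  p = 1/(1 + 0.6520) = 0.6053
Gp-61: 60.53%, Gp-63: 39.47%.

39.47%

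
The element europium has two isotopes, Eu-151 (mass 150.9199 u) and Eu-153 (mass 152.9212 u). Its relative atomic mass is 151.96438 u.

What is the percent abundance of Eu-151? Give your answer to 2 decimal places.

47.81%

Let x be the fractional abundance of Eu-151; then Eu-153 has abundance 1 − x.
150.9199·x + 152.9212·(1 − x) = 151.96438
(150.9199 − 152.9212)·x = 151.96438 − 152.9212
x = -0.95682 / -2.0013 = 0.47810 → 47.81% Eu-151, 52.19% Eu-153.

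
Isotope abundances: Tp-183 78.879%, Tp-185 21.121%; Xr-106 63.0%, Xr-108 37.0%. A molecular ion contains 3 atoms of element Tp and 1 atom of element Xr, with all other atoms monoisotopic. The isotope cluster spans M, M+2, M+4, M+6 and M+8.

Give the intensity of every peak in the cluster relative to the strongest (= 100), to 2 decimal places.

71.91 : 100.00 : 49.39 : 10.46 : 0.81

Element Tp pattern (n=3): 0.49077699 : 0.39423804 : 0.10556297 : 0.00942201
Element Xr pattern (n=1): 0.6300 : 0.3700
Convolve the two distributions (both contribute in 2-u steps):
  M: 0.49077699×0.6300 = 0.309190
  M+2: 0.49077699×0.3700 + 0.39423804×0.6300 = 0.429957
  M+4: 0.39423804×0.3700 + 0.10556297×0.6300 = 0.212373
  M+6: 0.10556297×0.3700 + 0.00942201×0.6300 = 0.044994
  M+8: 0.00942201×0.3700 = 0.003486
Scale to base peak (0.429957) = 100: 71.91 : 100.00 : 49.39 : 10.46 : 0.81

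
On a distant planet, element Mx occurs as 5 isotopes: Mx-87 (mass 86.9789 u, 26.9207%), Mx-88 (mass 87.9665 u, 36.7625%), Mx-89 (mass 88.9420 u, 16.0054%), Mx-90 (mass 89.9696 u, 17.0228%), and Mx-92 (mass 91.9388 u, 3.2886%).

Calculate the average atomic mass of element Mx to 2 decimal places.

88.33 u

Ar = Σ fᵢ·mᵢ = 0.269207 × 86.9789 + 0.367625 × 87.9665 + 0.160054 × 88.9420 + 0.170228 × 89.9696 + 0.032886 × 91.9388
= 23.41533 + 32.33868 + 14.23552 + 15.31535 + 3.02350 = 88.32838 u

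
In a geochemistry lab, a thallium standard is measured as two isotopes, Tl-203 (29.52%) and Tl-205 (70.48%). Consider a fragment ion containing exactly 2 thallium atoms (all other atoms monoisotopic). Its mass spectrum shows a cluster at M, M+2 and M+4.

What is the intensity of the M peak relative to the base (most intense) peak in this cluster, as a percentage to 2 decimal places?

(0.2952 + 0.7048)^2 gives M 0.0871, M+2 0.4161, M+4 0.4967; the largest is M+4.
P(M+4) = C(2,2) × 0.2952^0 × 0.7048^2 = 1 × 1.0000 × 0.49674304 = 0.496743 (base)
P(M) = C(2,0) × 0.2952^2 × 0.7048^0 = 1 × 0.08714304 × 1.0000 = 0.087143
Relative intensity = 0.087143 / 0.496743 × 100 = 17.54

17.54%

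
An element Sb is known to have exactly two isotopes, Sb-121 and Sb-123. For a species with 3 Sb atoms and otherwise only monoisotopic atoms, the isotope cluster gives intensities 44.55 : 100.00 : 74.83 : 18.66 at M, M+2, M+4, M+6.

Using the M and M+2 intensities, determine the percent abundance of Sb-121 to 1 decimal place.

Let p = fractional abundance of Sb-121. I(M+2)/I(M) = [C(3,1)·p^2·(1−p)] / p^3 = 3·(1−p)/p = 100.00/44.55 = 2.2447
(1−p)/p = 2.2447/3 = 0.7482  ⇒  p = 1/(1 + 0.7482) = 0.5720
Sb-121: 57.2%, Sb-123: 42.8%.

57.2%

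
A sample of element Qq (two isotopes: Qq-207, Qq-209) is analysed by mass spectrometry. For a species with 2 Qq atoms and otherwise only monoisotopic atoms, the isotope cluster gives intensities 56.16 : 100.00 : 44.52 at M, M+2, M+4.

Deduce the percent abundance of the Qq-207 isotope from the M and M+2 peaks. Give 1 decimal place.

Let p = fractional abundance of Qq-207. I(M+2)/I(M) = [C(2,1)·p^1·(1−p)] / p^2 = 2·(1−p)/p = 100.00/56.16 = 1.7806
(1−p)/p = 1.7806/2 = 0.8903  ⇒  p = 1/(1 + 0.8903) = 0.5290
Qq-207: 52.9%, Qq-209: 47.1%.

52.9%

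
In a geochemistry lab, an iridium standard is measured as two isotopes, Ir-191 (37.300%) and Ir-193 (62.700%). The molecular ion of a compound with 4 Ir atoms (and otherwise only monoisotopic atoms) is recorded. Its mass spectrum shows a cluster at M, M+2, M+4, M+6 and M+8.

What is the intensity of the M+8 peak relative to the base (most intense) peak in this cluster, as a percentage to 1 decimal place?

42.0%

Term probabilities: M 0.0194, M+2 0.1302, M+4 0.3282, M+6 0.3678, M+8 0.1546. Base peak = M+6.
P(M+6) = C(4,3) × 0.37300^1 × 0.62700^3 = 4 × 0.3730 × 0.24649188 = 0.367766 (base)
P(M+8) = C(4,4) × 0.37300^0 × 0.62700^4 = 1 × 1.0000 × 0.15455041 = 0.154550
Relative intensity = 0.154550 / 0.367766 × 100 = 42.0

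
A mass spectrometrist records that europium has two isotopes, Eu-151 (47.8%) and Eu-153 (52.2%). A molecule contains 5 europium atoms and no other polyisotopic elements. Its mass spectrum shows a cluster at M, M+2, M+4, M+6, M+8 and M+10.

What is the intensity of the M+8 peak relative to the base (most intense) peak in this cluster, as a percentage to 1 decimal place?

Binomial terms of (0.478 + 0.522)^5: M 0.0250, M+2 0.1363, M+4 0.2976, M+6 0.3250, M+8 0.1775, M+10 0.0388 → M+6 is the base peak.
P(M+6) = C(5,3) × 0.478^2 × 0.522^3 = 10 × 0.228484 × 0.14223665 = 0.324988 (base)
P(M+8) = C(5,4) × 0.478^1 × 0.522^4 = 5 × 0.4780 × 0.07424753 = 0.177452
Relative intensity = 0.177452 / 0.324988 × 100 = 54.6

54.6%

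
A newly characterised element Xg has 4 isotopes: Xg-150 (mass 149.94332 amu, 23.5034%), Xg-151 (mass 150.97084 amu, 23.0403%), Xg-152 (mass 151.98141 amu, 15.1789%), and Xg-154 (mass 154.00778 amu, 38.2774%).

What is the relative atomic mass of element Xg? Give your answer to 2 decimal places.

Ar = Σ fᵢ·mᵢ = 0.235034 × 149.94332 + 0.230403 × 150.97084 + 0.151789 × 151.98141 + 0.382774 × 154.00778
= 35.241778 + 34.784134 + 23.069106 + 58.950174 = 152.045192 amu

152.05 amu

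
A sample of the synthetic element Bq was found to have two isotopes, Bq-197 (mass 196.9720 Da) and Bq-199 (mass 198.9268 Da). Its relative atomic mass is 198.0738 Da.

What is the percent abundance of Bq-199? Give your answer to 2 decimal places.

56.36%

Let x be the fractional abundance of Bq-197; then Bq-199 has abundance 1 − x.
196.9720·x + 198.9268·(1 − x) = 198.0738
(196.9720 − 198.9268)·x = 198.0738 − 198.9268
x = -0.8530 / -1.9548 = 0.43636 → 43.64% Bq-197, 56.36% Bq-199.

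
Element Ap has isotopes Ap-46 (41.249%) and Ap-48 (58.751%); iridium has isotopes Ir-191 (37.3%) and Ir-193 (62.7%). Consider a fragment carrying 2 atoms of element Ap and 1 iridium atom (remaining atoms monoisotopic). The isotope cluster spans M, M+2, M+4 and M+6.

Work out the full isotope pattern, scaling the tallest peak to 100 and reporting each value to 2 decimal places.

14.67 : 66.44 : 100.00 : 50.02

Element Ap pattern (n=2): 0.170148 : 0.484684 : 0.345168
Iridium pattern (n=1): 0.3730 : 0.6270
Convolve the two distributions (both contribute in 2-u steps):
  M: 0.170148×0.3730 = 0.063465
  M+2: 0.170148×0.6270 + 0.484684×0.3730 = 0.287470
  M+4: 0.484684×0.6270 + 0.345168×0.3730 = 0.432645
  M+6: 0.345168×0.6270 = 0.216420
Scale to base peak (0.432645) = 100: 14.67 : 66.44 : 100.00 : 50.02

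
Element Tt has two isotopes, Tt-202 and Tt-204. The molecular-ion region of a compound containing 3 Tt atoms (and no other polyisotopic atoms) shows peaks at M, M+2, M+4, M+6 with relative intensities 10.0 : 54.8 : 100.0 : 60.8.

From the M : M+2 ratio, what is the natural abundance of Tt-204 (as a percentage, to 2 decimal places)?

Let p = fractional abundance of Tt-202. I(M+2)/I(M) = [C(3,1)·p^2·(1−p)] / p^3 = 3·(1−p)/p = 54.8/10.0 = 5.4800
(1−p)/p = 5.4800/3 = 1.8267  ⇒  p = 1/(1 + 1.8267) = 0.3538
Tt-202: 35.38%, Tt-204: 64.62%.

64.62%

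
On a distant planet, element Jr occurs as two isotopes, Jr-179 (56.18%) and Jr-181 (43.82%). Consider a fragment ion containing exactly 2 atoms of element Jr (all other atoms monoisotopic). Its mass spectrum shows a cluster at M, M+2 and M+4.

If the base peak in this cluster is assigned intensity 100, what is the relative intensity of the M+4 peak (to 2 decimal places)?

39.00

Binomial terms of (0.5618 + 0.4382)^2: M 0.3156, M+2 0.4924, M+4 0.1920 → M+2 is the base peak.
P(M+2) = C(2,1) × 0.5618^1 × 0.4382^1 = 2 × 0.5618 × 0.4382 = 0.492362 (base)
P(M+4) = C(2,2) × 0.5618^0 × 0.4382^2 = 1 × 1.0000 × 0.19201924 = 0.192019
Relative intensity = 0.192019 / 0.492362 × 100 = 39.00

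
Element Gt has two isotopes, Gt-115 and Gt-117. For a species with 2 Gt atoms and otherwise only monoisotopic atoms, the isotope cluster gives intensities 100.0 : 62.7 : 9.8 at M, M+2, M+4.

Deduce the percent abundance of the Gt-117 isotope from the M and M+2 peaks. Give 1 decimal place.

23.9%

Let p = fractional abundance of Gt-115. I(M+2)/I(M) = [C(2,1)·p^1·(1−p)] / p^2 = 2·(1−p)/p = 62.7/100.0 = 0.6270
(1−p)/p = 0.6270/2 = 0.3135  ⇒  p = 1/(1 + 0.3135) = 0.7613
Gt-115: 76.1%, Gt-117: 23.9%.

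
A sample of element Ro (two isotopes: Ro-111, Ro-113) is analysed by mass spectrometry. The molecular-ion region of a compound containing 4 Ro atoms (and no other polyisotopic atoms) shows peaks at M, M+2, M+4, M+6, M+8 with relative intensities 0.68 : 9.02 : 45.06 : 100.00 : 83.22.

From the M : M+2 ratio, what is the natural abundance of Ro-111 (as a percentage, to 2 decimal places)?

23.17%

Let p = fractional abundance of Ro-111. I(M+2)/I(M) = [C(4,1)·p^3·(1−p)] / p^4 = 4·(1−p)/p = 9.02/0.68 = 13.2647
(1−p)/p = 13.2647/4 = 3.3162  ⇒  p = 1/(1 + 3.3162) = 0.2317
Ro-111: 23.17%, Ro-113: 76.83%.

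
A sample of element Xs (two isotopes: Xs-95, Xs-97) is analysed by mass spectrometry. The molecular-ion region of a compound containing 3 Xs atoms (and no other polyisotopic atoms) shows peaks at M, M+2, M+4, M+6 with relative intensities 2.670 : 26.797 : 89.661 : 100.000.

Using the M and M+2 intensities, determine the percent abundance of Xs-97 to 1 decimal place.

77.0%

If p is the fraction of Xs that is Xs-95, then I(M+2)/I(M) = [C(3,1)·p^2·(1−p)] / p^3 = 3·(1−p)/p = 26.797/2.670 = 10.0363
(1−p)/p = 10.0363/3 = 3.3454  ⇒  p = 1/(1 + 3.3454) = 0.2301
Xs-95: 23.0%, Xs-97: 77.0%.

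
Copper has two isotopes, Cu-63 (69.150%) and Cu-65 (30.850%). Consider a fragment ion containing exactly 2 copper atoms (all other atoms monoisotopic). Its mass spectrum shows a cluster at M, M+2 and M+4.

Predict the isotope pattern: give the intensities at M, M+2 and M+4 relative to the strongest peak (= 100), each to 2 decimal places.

100.00 : 89.23 : 19.90

Expanding (0.69150 + 0.30850)^2:
P(M) = 0.69150^2 = 0.478172
P(M+2) = 2 × 0.69150^1 × 0.30850^1 = 0.426656
P(M+4) = 0.30850^2 = 0.095172
The M peak is largest (0.478172); scaling to 100 gives 100.00 : 89.23 : 19.90.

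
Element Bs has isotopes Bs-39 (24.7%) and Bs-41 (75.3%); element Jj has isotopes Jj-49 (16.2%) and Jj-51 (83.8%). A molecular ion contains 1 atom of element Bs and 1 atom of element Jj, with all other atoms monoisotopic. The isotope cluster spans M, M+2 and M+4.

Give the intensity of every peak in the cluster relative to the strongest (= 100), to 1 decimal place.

Element Bs pattern (n=1): 0.2470 : 0.7530
Element Jj pattern (n=1): 0.1620 : 0.8380
Convolve the two distributions (both contribute in 2-u steps):
  M: 0.2470×0.1620 = 0.040014
  M+2: 0.2470×0.8380 + 0.7530×0.1620 = 0.328972
  M+4: 0.7530×0.8380 = 0.631014
Scale to base peak (0.631014) = 100: 6.3 : 52.1 : 100.0

6.3 : 52.1 : 100.0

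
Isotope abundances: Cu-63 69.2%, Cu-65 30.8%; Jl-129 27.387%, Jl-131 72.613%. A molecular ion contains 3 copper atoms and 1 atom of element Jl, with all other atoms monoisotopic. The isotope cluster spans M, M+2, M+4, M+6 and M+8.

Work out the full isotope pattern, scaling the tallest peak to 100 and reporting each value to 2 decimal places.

Copper pattern (n=3): 0.33137389 : 0.44247034 : 0.19693766 : 0.02921811
Element Jl pattern (n=1): 0.27387 : 0.72613
Convolve the two distributions (both contribute in 2-u steps):
  M: 0.33137389×0.27387 = 0.090753
  M+2: 0.33137389×0.72613 + 0.44247034×0.27387 = 0.361800
  M+4: 0.44247034×0.72613 + 0.19693766×0.27387 = 0.375226
  M+6: 0.19693766×0.72613 + 0.02921811×0.27387 = 0.151004
  M+8: 0.02921811×0.72613 = 0.021216
Scale to base peak (0.375226) = 100: 24.19 : 96.42 : 100.00 : 40.24 : 5.65

24.19 : 96.42 : 100.00 : 40.24 : 5.65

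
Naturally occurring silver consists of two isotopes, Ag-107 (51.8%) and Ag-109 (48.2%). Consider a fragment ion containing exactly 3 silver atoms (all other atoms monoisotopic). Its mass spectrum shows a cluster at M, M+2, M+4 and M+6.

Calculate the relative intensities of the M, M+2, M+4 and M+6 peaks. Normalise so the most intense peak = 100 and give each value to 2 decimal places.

35.82 : 100.00 : 93.05 : 28.86

Expanding (0.518 + 0.482)^3:
P(M) = 0.518^3 = 0.138992
P(M+2) = 3 × 0.518^2 × 0.482^1 = 0.387997
P(M+4) = 3 × 0.518^1 × 0.482^2 = 0.361031
P(M+6) = 0.482^3 = 0.111980
The M+2 peak is largest (0.387997); scaling to 100 gives 35.82 : 100.00 : 93.05 : 28.86.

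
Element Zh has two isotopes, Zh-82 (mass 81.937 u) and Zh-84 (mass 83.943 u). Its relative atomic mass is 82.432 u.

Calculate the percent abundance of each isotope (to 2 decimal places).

Zh-82: 75.32%, Zh-84: 24.68%

With x = fraction of Zh-82 (so Zh-84 is 1 − x):
81.937·x + 83.943·(1 − x) = 82.432
(81.937 − 83.943)·x = 82.432 − 83.943
x = -1.511 / -2.006 = 0.75324 → 75.32% Zh-82, 24.68% Zh-84.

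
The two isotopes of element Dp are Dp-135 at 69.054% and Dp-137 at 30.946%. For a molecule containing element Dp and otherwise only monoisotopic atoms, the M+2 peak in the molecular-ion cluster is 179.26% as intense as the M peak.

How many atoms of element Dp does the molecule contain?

For n independent Dp atoms, I(M+2)/I(M) = n · (abundance Dp-137) / (abundance Dp-135) = n · 0.30946/0.69054.
n = 1.7926 × 0.69054/0.30946 = 4.00 ≈ 4

4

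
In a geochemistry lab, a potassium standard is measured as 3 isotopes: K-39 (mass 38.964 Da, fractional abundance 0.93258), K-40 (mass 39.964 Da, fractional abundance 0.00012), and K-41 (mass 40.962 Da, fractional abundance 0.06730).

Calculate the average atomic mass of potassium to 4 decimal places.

Average mass = Σ (abundance × isotope mass) = 0.93258 × 38.964 + 0.00012 × 39.964 + 0.06730 × 40.962
= 36.33705 + 0.00480 + 2.75674 = 39.09859 Da

39.0986 Da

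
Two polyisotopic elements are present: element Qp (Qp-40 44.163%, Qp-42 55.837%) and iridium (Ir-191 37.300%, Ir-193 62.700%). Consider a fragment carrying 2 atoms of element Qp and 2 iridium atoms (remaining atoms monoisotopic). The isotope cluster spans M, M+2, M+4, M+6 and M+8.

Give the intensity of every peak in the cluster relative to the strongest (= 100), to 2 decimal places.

Element Qp pattern (n=2): 0.19503706 : 0.49318589 : 0.31177706
Iridium pattern (n=2): 0.139129 : 0.467742 : 0.393129
Convolve the two distributions (both contribute in 2-u steps):
  M: 0.19503706×0.139129 = 0.027135
  M+2: 0.19503706×0.467742 + 0.49318589×0.139129 = 0.159843
  M+4: 0.19503706×0.393129 + 0.49318589×0.467742 + 0.31177706×0.139129 = 0.350736
  M+6: 0.49318589×0.393129 + 0.31177706×0.467742 = 0.339717
  M+8: 0.31177706×0.393129 = 0.122569
Scale to base peak (0.350736) = 100: 7.74 : 45.57 : 100.00 : 96.86 : 34.95

7.74 : 45.57 : 100.00 : 96.86 : 34.95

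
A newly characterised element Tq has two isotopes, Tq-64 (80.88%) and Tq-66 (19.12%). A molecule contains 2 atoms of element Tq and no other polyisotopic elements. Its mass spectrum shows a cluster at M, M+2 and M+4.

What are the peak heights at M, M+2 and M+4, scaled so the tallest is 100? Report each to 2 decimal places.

The 2 Tq atoms are independent, so intensities follow the terms of (0.8088 + 0.1912)^2.
P(M) = 0.8088^2 = 0.654157
P(M+2) = 2 × 0.8088^1 × 0.1912^1 = 0.309285
P(M+4) = 0.1912^2 = 0.036557
The M peak is largest (0.654157); scaling to 100 gives 100.00 : 47.28 : 5.59.

100.00 : 47.28 : 5.59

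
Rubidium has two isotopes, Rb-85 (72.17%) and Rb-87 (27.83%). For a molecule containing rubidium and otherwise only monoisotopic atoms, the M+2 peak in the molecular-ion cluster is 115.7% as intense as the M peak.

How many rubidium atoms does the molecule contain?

3

With n Rb atoms, P(M+2)/P(M) = C(n,1)·p^(n−1)q / p^n = n·q/p = n · 0.2783/0.7217.
n = 1.157 × 0.7217/0.2783 = 3.00 ≈ 3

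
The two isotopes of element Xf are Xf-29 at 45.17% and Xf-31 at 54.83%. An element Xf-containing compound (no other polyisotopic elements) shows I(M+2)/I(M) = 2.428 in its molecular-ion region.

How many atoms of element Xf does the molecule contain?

2

The M+2/M ratio from n Xf atoms is n · q/p = n · 0.5483/0.4517.
n = 2.428 × 0.4517/0.5483 = 2.00 ≈ 2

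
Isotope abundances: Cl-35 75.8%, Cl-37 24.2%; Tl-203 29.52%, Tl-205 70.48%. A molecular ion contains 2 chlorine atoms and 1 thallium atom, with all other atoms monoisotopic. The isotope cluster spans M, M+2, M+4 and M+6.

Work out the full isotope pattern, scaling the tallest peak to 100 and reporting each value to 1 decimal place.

Chlorine pattern (n=2): 0.574564 : 0.366872 : 0.058564
Thallium pattern (n=1): 0.2952 : 0.7048
Convolve the two distributions (both contribute in 2-u steps):
  M: 0.574564×0.2952 = 0.169611
  M+2: 0.574564×0.7048 + 0.366872×0.2952 = 0.513253
  M+4: 0.366872×0.7048 + 0.058564×0.2952 = 0.275859
  M+6: 0.058564×0.7048 = 0.041276
Scale to base peak (0.513253) = 100: 33.0 : 100.0 : 53.7 : 8.0

33.0 : 100.0 : 53.7 : 8.0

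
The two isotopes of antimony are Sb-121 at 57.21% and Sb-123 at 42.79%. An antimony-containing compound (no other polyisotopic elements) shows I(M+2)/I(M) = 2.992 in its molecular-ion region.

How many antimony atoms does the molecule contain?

For n independent Sb atoms, I(M+2)/I(M) = n · (abundance Sb-123) / (abundance Sb-121) = n · 0.4279/0.5721.
n = 2.992 × 0.5721/0.4279 = 4.00 ≈ 4

4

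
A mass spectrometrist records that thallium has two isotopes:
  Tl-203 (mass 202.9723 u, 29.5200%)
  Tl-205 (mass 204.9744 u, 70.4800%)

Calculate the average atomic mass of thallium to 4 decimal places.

Ar = Σ fᵢ·mᵢ = 0.295200 × 202.9723 + 0.704800 × 204.9744
= 59.91742 + 144.46596 = 204.38338 u

204.3834 u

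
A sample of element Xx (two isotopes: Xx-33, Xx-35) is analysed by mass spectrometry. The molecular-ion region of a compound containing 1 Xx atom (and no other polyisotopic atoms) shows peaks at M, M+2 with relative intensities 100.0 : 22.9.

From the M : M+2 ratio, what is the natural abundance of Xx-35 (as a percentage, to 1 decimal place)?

If p is the fraction of Xx that is Xx-33, then I(M+2)/I(M) = [C(1,1)·p^0·(1−p)] / p^1 = 1·(1−p)/p = 22.9/100.0 = 0.2290
(1−p)/p = 0.2290/1 = 0.2290  ⇒  p = 1/(1 + 0.2290) = 0.8137
Xx-33: 81.4%, Xx-35: 18.6%.

18.6%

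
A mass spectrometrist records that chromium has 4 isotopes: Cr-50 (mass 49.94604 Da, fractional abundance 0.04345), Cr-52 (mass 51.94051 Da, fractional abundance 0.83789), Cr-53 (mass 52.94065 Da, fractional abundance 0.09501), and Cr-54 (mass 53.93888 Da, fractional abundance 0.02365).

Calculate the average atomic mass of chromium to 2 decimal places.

52.00 Da

Ar = Σ fᵢ·mᵢ = 0.04345 × 49.94604 + 0.83789 × 51.94051 + 0.09501 × 52.94065 + 0.02365 × 53.93888
= 2.170155 + 43.520434 + 5.029891 + 1.275655 = 51.996135 Da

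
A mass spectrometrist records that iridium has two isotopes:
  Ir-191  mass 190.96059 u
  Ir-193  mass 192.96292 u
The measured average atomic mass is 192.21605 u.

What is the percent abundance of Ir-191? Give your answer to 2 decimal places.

37.30%

With x = fraction of Ir-191 (so Ir-193 is 1 − x):
190.96059·x + 192.96292·(1 − x) = 192.21605
(190.96059 − 192.96292)·x = 192.21605 − 192.96292
x = -0.74687 / -2.00233 = 0.37300 → 37.30% Ir-191, 62.70% Ir-193.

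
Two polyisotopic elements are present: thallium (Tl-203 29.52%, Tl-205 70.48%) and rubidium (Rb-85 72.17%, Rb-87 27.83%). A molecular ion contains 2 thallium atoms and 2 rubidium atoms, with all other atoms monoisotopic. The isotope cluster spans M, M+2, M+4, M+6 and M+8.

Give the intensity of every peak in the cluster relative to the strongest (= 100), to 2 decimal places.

Thallium pattern (n=2): 0.08714304 : 0.41611392 : 0.49674304
Rubidium pattern (n=2): 0.52085089 : 0.40169822 : 0.07745089
Convolve the two distributions (both contribute in 2-u steps):
  M: 0.08714304×0.52085089 = 0.045389
  M+2: 0.08714304×0.40169822 + 0.41611392×0.52085089 = 0.251739
  M+4: 0.08714304×0.07745089 + 0.41611392×0.40169822 + 0.49674304×0.52085089 = 0.432631
  M+6: 0.41611392×0.07745089 + 0.49674304×0.40169822 = 0.231769
  M+8: 0.49674304×0.07745089 = 0.038473
Scale to base peak (0.432631) = 100: 10.49 : 58.19 : 100.00 : 53.57 : 8.89

10.49 : 58.19 : 100.00 : 53.57 : 8.89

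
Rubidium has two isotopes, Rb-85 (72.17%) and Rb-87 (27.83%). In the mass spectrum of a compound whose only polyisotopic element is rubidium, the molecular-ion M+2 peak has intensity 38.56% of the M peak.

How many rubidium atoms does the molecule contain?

For n independent Rb atoms, I(M+2)/I(M) = n · (abundance Rb-87) / (abundance Rb-85) = n · 0.2783/0.7217.
n = 0.3856 × 0.7217/0.2783 = 1.00 ≈ 1

1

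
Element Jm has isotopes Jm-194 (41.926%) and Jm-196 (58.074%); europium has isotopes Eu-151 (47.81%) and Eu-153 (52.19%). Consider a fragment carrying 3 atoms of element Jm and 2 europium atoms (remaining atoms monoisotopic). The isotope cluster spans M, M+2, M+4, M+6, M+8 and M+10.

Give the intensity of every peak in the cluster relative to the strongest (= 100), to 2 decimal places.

4.96 : 31.42 : 79.40 : 100.00 : 62.75 : 15.70

Element Jm pattern (n=3): 0.07369708 : 0.3062456 : 0.42419756 : 0.19585976
Europium pattern (n=2): 0.22857961 : 0.49904078 : 0.27237961
Convolve the two distributions (both contribute in 2-u steps):
  M: 0.07369708×0.22857961 = 0.016846
  M+2: 0.07369708×0.49904078 + 0.3062456×0.22857961 = 0.106779
  M+4: 0.07369708×0.27237961 + 0.3062456×0.49904078 + 0.42419756×0.22857961 = 0.269866
  M+6: 0.3062456×0.27237961 + 0.42419756×0.49904078 + 0.19585976×0.22857961 = 0.339876
  M+8: 0.42419756×0.27237961 + 0.19585976×0.49904078 = 0.213285
  M+10: 0.19585976×0.27237961 = 0.053348
Scale to base peak (0.339876) = 100: 4.96 : 31.42 : 79.40 : 100.00 : 62.75 : 15.70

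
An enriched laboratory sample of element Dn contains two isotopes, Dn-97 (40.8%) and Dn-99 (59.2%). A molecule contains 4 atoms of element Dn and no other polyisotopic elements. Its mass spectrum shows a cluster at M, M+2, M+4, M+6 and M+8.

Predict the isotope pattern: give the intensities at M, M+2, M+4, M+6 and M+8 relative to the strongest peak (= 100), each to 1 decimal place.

7.9 : 45.9 : 100.0 : 96.7 : 35.1

Expanding (0.408 + 0.592)^4:
P(M) = 0.408^4 = 0.027710
P(M+2) = 4 × 0.408^3 × 0.592^1 = 0.160828
P(M+4) = 6 × 0.408^2 × 0.592^2 = 0.350038
P(M+6) = 4 × 0.408^1 × 0.592^3 = 0.338599
P(M+8) = 0.592^4 = 0.122825
The M+4 peak is largest (0.350038); scaling to 100 gives 7.9 : 45.9 : 100.0 : 96.7 : 35.1.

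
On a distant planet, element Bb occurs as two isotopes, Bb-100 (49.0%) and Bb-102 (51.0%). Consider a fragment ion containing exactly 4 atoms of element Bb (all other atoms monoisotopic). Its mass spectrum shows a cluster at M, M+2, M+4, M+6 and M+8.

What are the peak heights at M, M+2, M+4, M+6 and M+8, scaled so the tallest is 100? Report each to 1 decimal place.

Each Bb atom is independently Bb-100 (p = 0.490) or Bb-102 (q = 0.510); the cluster is the binomial expansion (p + q)^4.
P(M) = 0.490^4 = 0.057648
P(M+2) = 4 × 0.490^3 × 0.510^1 = 0.240004
P(M+4) = 6 × 0.490^2 × 0.510^2 = 0.374700
P(M+6) = 4 × 0.490^1 × 0.510^3 = 0.259996
P(M+8) = 0.510^4 = 0.067652
The M+4 peak is largest (0.374700); scaling to 100 gives 15.4 : 64.1 : 100.0 : 69.4 : 18.1.

15.4 : 64.1 : 100.0 : 69.4 : 18.1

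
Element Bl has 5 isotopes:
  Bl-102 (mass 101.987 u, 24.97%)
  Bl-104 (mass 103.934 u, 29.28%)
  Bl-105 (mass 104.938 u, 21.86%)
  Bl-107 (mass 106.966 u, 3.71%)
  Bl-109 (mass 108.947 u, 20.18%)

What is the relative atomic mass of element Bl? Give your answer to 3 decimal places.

104.791 u

Weight each isotope mass by its fractional abundance: 0.2497 × 101.987 + 0.2928 × 103.934 + 0.2186 × 104.938 + 0.0371 × 106.966 + 0.2018 × 108.947
= 25.4662 + 30.4319 + 22.9394 + 3.9684 + 21.9855 = 104.7914 u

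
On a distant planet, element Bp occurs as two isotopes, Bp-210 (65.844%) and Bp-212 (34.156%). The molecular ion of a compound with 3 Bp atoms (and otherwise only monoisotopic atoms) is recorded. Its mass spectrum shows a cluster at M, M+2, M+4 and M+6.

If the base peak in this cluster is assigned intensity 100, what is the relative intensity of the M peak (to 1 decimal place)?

64.3

Binomial terms of (0.65844 + 0.34156)^3: M 0.2855, M+2 0.4442, M+4 0.2304, M+6 0.0398 → M+2 is the base peak.
P(M+2) = C(3,1) × 0.65844^2 × 0.34156^1 = 3 × 0.43354323 × 0.34156 = 0.444243 (base)
P(M) = C(3,0) × 0.65844^3 × 0.34156^0 = 1 × 0.28546221 × 1.0000 = 0.285462
Relative intensity = 0.285462 / 0.444243 × 100 = 64.3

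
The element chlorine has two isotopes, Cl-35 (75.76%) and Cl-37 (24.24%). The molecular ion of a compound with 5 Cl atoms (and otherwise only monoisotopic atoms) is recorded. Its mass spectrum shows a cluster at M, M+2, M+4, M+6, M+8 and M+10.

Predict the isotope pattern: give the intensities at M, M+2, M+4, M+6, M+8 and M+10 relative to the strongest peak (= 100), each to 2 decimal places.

62.51 : 100.00 : 63.99 : 20.47 : 3.28 : 0.21

The 5 Cl atoms are independent, so intensities follow the terms of (0.7576 + 0.2424)^5.
P(M) = 0.7576^5 = 0.249574
P(M+2) = 5 × 0.7576^4 × 0.2424^1 = 0.399266
P(M+4) = 10 × 0.7576^3 × 0.2424^2 = 0.255497
P(M+6) = 10 × 0.7576^2 × 0.2424^3 = 0.081748
P(M+8) = 5 × 0.7576^1 × 0.2424^4 = 0.013078
P(M+10) = 0.2424^5 = 0.000837
The M+2 peak is largest (0.399266); scaling to 100 gives 62.51 : 100.00 : 63.99 : 20.47 : 3.28 : 0.21.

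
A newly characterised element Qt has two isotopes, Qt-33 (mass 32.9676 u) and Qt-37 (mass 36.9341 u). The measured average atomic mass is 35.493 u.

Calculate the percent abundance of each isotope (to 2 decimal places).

Let x be the fractional abundance of Qt-33; then Qt-37 has abundance 1 − x.
32.9676·x + 36.9341·(1 − x) = 35.493
(32.9676 − 36.9341)·x = 35.493 − 36.9341
x = -1.4411 / -3.9665 = 0.36332 → 36.33% Qt-33, 63.67% Qt-37.

Qt-33: 36.33%, Qt-37: 63.67%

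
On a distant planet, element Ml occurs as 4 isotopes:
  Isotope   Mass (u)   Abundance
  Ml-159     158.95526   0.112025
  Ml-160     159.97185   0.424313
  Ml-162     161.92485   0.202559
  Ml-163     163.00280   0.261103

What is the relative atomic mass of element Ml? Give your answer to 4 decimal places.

Average mass = Σ (abundance × isotope mass) = 0.112025 × 158.95526 + 0.424313 × 159.97185 + 0.202559 × 161.92485 + 0.261103 × 163.00280
= 17.806963 + 67.878136 + 32.799336 + 42.560520 = 161.044955 u

161.0450 u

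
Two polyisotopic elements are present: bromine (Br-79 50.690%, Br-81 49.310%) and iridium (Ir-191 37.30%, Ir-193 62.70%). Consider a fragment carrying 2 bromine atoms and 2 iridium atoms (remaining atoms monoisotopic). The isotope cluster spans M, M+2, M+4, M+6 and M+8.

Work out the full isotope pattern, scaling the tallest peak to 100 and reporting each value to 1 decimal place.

9.7 : 51.5 : 100.0 : 84.2 : 25.9

Bromine pattern (n=2): 0.25694761 : 0.49990478 : 0.24314761
Iridium pattern (n=2): 0.139129 : 0.467742 : 0.393129
Convolve the two distributions (both contribute in 2-u steps):
  M: 0.25694761×0.139129 = 0.035749
  M+2: 0.25694761×0.467742 + 0.49990478×0.139129 = 0.189736
  M+4: 0.25694761×0.393129 + 0.49990478×0.467742 + 0.24314761×0.139129 = 0.368669
  M+6: 0.49990478×0.393129 + 0.24314761×0.467742 = 0.310257
  M+8: 0.24314761×0.393129 = 0.095588
Scale to base peak (0.368669) = 100: 9.7 : 51.5 : 100.0 : 84.2 : 25.9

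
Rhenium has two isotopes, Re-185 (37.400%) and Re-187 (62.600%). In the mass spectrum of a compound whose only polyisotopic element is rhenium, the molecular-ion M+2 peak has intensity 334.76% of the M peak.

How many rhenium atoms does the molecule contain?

2

The M+2/M ratio from n Re atoms is n · q/p = n · 0.62600/0.37400.
n = 3.3476 × 0.37400/0.62600 = 2.00 ≈ 2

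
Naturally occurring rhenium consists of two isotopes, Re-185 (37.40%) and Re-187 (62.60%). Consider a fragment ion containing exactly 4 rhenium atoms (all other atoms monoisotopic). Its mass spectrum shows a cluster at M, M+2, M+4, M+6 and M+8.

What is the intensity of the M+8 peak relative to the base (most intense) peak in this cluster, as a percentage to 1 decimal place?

41.8%

(0.3740 + 0.6260)^4 gives M 0.0196, M+2 0.1310, M+4 0.3289, M+6 0.3670, M+8 0.1536; the largest is M+6.
P(M+6) = C(4,3) × 0.3740^1 × 0.6260^3 = 4 × 0.3740 × 0.24531438 = 0.366990 (base)
P(M+8) = C(4,4) × 0.3740^0 × 0.6260^4 = 1 × 1.0000 × 0.1535668 = 0.153567
Relative intensity = 0.153567 / 0.366990 × 100 = 41.8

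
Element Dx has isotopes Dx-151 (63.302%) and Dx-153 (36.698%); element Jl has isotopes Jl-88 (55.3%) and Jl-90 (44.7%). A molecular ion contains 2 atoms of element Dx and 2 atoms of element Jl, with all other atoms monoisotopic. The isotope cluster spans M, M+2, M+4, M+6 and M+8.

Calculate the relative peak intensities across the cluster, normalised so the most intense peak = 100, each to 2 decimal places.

Element Dx pattern (n=2): 0.40071432 : 0.46461136 : 0.13467432
Element Jl pattern (n=2): 0.305809 : 0.494382 : 0.199809
Convolve the two distributions (both contribute in 2-u steps):
  M: 0.40071432×0.305809 = 0.122542
  M+2: 0.40071432×0.494382 + 0.46461136×0.305809 = 0.340188
  M+4: 0.40071432×0.199809 + 0.46461136×0.494382 + 0.13467432×0.305809 = 0.350946
  M+6: 0.46461136×0.199809 + 0.13467432×0.494382 = 0.159414
  M+8: 0.13467432×0.199809 = 0.026909
Scale to base peak (0.350946) = 100: 34.92 : 96.93 : 100.00 : 45.42 : 7.67

34.92 : 96.93 : 100.00 : 45.42 : 7.67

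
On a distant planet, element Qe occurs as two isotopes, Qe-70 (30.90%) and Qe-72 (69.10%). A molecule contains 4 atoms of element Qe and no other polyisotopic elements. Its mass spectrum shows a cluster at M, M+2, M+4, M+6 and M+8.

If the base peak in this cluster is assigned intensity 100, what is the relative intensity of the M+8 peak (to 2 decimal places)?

55.91

(0.3090 + 0.6910)^4 gives M 0.0091, M+2 0.0815, M+4 0.2735, M+6 0.4078, M+8 0.2280; the largest is M+6.
P(M+6) = C(4,3) × 0.3090^1 × 0.6910^3 = 4 × 0.3090 × 0.32993937 = 0.407805 (base)
P(M+8) = C(4,4) × 0.3090^0 × 0.6910^4 = 1 × 1.0000 × 0.22798811 = 0.227988
Relative intensity = 0.227988 / 0.407805 × 100 = 55.91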